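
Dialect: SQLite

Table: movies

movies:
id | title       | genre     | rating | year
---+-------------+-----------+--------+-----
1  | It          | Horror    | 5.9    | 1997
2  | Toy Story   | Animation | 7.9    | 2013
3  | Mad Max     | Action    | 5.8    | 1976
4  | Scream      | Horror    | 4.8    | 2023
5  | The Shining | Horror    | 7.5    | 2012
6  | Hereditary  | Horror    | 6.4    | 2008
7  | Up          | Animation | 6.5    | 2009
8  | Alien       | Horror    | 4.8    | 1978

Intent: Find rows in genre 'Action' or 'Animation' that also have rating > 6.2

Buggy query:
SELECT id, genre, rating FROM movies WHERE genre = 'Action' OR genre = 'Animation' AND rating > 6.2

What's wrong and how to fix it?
Bug: AND binds tighter than OR, so this parses as genre = 'Action' OR (genre = 'Animation' AND rating > 6.2)

Fix: Group the OR with parentheses (or use IN), then AND the threshold

Corrected query:
SELECT id, genre, rating FROM movies WHERE (genre = 'Action' OR genre = 'Animation') AND rating > 6.2

Result:
id | genre     | rating
---+-----------+-------
2  | Animation | 7.9   
7  | Animation | 6.5   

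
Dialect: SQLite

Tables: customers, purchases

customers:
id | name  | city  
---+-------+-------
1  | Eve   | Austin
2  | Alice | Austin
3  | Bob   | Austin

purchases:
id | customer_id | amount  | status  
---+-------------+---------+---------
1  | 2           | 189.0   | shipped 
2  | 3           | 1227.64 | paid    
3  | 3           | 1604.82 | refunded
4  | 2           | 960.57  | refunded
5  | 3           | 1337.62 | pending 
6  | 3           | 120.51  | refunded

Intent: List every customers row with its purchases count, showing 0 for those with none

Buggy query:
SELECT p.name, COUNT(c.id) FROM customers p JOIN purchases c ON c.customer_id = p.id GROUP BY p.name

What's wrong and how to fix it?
Bug: An inner join excludes parents with zero children

Fix: Switch to LEFT JOIN to retain unmatched parent rows

Corrected query:
SELECT p.name, COUNT(c.id) FROM customers p LEFT JOIN purchases c ON c.customer_id = p.id GROUP BY p.name

Result:
name  | COUNT(c.id)
------+------------
Alice | 2          
Bob   | 4          
Eve   | 0          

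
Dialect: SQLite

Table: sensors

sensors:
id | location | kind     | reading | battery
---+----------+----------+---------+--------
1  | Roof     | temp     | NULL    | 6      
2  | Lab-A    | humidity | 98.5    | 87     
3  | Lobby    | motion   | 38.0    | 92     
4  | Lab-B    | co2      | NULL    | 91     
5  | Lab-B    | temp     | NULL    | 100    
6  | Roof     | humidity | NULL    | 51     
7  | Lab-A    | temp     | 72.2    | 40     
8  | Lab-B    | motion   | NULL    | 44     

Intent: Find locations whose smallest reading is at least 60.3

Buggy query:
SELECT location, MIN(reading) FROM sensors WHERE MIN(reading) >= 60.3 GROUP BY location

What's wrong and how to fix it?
Bug: MIN() in WHERE is a misuse of aggregate

Fix: Replace WHERE with HAVING after the GROUP BY

Corrected query:
SELECT location, MIN(reading) FROM sensors GROUP BY location HAVING MIN(reading) >= 60.3

Result:
location | MIN(reading)
---------+-------------
Lab-A    | 72.2        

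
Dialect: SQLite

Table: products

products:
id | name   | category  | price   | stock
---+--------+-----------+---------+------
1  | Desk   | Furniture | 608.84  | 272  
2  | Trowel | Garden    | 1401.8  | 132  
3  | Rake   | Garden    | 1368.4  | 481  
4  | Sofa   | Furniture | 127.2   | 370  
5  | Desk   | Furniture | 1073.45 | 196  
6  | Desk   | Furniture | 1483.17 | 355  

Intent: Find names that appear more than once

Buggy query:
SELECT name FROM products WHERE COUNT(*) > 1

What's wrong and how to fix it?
Bug: COUNT(*) is an aggregate and cannot be used in WHERE

Fix: GROUP BY name, then filter groups with HAVING COUNT(*) > 1

Corrected query:
SELECT name FROM products GROUP BY name HAVING COUNT(*) > 1

Result:
name
----
Desk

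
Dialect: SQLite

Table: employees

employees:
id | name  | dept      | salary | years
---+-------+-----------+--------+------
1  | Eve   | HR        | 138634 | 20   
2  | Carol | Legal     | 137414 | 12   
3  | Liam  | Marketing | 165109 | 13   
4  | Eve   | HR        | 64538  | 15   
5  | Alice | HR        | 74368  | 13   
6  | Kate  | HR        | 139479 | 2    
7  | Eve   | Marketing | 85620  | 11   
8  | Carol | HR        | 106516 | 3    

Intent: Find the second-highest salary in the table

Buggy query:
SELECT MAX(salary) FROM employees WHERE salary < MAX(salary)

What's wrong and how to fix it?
Bug: The inner MAX is an aggregate inside WHERE, which is not allowed

Fix: Compute the overall MAX in a subquery, then take MAX of rows below it

Corrected query:
SELECT MAX(salary) FROM employees WHERE salary < (SELECT MAX(salary) FROM employees)

Result:
MAX(salary)
-----------
139479     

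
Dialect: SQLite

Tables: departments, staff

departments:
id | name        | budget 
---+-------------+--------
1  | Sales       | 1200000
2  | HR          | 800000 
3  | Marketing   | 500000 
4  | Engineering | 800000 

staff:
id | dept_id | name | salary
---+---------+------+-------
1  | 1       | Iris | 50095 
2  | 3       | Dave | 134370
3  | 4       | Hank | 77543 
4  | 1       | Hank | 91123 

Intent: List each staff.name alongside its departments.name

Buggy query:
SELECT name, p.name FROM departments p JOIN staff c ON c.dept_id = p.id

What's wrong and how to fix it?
Bug: Both tables have a 'name' column; the unqualified reference is ambiguous

Fix: Qualify the column with its table alias (c.name)

Corrected query:
SELECT c.name, p.name FROM departments p JOIN staff c ON c.dept_id = p.id

Result:
name | name       
-----+------------
Iris | Sales      
Dave | Marketing  
Hank | Engineering
Hank | Sales      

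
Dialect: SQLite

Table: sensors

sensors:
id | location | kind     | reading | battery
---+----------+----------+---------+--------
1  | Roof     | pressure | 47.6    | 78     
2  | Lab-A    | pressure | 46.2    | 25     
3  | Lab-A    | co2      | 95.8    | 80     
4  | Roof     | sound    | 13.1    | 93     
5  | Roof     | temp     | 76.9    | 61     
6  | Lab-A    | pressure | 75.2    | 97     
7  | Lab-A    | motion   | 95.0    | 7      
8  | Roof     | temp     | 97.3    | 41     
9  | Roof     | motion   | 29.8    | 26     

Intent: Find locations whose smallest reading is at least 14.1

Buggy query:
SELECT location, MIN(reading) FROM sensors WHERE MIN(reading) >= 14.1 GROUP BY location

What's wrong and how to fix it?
Bug: Aggregates like MIN are computed per group after WHERE runs

Fix: Replace WHERE with HAVING after the GROUP BY

Corrected query:
SELECT location, MIN(reading) FROM sensors GROUP BY location HAVING MIN(reading) >= 14.1

Result:
location | MIN(reading)
---------+-------------
Lab-A    | 46.2        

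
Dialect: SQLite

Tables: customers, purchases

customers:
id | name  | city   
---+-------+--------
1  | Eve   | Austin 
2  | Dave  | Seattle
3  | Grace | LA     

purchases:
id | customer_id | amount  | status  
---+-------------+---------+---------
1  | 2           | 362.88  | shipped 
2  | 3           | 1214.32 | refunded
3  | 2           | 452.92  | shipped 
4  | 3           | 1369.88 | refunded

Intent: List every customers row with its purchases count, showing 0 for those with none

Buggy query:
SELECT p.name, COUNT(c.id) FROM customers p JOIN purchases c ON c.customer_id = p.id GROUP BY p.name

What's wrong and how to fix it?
Bug: INNER JOIN drops customers rows that have no matching purchases rows

Fix: Switch to LEFT JOIN to retain unmatched parent rows

Corrected query:
SELECT p.name, COUNT(c.id) FROM customers p LEFT JOIN purchases c ON c.customer_id = p.id GROUP BY p.name

Result:
name  | COUNT(c.id)
------+------------
Dave  | 2          
Eve   | 0          
Grace | 2          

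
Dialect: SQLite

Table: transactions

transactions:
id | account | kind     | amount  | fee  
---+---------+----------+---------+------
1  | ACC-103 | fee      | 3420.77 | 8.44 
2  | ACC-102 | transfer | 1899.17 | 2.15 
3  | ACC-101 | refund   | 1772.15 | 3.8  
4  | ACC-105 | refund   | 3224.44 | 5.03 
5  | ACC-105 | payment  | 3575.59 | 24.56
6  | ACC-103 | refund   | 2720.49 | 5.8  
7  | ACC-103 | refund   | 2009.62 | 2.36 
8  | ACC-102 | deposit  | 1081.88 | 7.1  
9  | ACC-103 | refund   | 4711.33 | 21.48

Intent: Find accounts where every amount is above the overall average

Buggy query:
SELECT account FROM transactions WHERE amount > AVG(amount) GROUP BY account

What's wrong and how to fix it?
Bug: AVG() is an aggregate; it can't sit directly in WHERE

Fix: Use a subquery for AVG and a HAVING MIN(...) filter so the condition holds for every row in the group

Corrected query:
SELECT account FROM transactions GROUP BY account HAVING MIN(amount) > (SELECT AVG(amount) FROM transactions)

Result:
account
-------
ACC-105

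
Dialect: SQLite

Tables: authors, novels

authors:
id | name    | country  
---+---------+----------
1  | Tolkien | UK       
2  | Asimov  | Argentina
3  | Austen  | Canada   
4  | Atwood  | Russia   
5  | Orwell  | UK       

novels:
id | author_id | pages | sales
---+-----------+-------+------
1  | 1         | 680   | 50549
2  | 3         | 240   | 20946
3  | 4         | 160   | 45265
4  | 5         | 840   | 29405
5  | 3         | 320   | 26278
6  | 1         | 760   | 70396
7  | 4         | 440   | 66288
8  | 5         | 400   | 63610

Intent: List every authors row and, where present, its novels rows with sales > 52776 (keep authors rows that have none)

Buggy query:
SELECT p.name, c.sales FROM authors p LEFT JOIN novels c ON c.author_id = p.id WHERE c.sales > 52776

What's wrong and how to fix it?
Bug: A WHERE condition on the right-hand table after LEFT JOIN drops unmatched parents

Fix: Move the right-table condition into the ON clause so unmatched parents are kept

Corrected query:
SELECT p.name, c.sales FROM authors p LEFT JOIN novels c ON c.author_id = p.id AND c.sales > 52776

Result:
name    | sales
--------+------
Tolkien | 70396
Asimov  | NULL 
Austen  | NULL 
Atwood  | 66288
Orwell  | 63610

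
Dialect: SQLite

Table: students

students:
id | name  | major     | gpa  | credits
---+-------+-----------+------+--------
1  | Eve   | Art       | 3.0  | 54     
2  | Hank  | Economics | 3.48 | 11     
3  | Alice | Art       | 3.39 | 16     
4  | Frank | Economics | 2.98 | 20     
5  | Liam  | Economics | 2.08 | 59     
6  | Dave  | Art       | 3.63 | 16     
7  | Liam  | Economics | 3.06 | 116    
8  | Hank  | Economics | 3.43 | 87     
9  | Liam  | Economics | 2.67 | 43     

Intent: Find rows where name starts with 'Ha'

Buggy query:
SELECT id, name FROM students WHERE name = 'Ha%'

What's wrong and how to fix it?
Bug: Wildcards only work with LIKE; '=' treats '%' as a literal character

Fix: Replace '=' with LIKE so 'Ha%' is treated as a pattern

Corrected query:
SELECT id, name FROM students WHERE name LIKE 'Ha%'

Result:
id | name
---+-----
2  | Hank
8  | Hank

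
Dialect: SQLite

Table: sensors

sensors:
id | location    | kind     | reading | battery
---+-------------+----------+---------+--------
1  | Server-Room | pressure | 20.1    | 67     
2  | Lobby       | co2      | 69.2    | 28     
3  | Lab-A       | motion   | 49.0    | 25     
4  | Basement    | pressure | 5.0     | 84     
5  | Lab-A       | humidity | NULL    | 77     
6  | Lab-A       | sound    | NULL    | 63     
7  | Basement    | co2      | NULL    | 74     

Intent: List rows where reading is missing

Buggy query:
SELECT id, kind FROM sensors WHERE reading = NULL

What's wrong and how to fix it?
Bug: Comparing to NULL with '=' never matches; NULL = NULL is unknown, not true

Fix: Use IS NULL to test for NULL

Corrected query:
SELECT id, kind FROM sensors WHERE reading IS NULL

Result:
id | kind    
---+---------
5  | humidity
6  | sound   
7  | co2     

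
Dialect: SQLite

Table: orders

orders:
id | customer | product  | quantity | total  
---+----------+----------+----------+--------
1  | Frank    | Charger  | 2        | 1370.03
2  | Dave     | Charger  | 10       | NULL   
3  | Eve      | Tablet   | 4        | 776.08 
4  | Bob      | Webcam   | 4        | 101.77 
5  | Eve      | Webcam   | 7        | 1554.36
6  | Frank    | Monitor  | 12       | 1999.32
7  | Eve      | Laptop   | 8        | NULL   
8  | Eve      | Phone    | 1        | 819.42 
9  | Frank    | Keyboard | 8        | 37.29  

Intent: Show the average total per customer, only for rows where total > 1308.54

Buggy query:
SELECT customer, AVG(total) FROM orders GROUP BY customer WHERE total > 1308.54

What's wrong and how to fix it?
Bug: Row-level WHERE must come before GROUP BY in the clause order

Fix: Move the WHERE clause before GROUP BY

Corrected query:
SELECT customer, AVG(total) FROM orders WHERE total > 1308.54 GROUP BY customer

Result:
customer | AVG(total)
---------+-----------
Eve      | 1554.36   
Frank    | 1684.675  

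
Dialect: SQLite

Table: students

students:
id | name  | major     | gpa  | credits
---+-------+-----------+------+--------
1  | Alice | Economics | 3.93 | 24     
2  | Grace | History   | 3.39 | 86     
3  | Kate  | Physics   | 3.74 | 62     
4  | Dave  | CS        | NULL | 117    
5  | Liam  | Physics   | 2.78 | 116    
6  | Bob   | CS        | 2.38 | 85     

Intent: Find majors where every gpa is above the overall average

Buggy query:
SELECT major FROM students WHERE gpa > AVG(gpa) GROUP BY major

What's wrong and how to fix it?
Bug: AVG() is an aggregate; it can't sit directly in WHERE

Fix: Compute the overall average in a scalar subquery and compare each group's MIN against it in HAVING

Corrected query:
SELECT major FROM students GROUP BY major HAVING MIN(gpa) > (SELECT AVG(gpa) FROM students)

Result:
major    
---------
Economics
History  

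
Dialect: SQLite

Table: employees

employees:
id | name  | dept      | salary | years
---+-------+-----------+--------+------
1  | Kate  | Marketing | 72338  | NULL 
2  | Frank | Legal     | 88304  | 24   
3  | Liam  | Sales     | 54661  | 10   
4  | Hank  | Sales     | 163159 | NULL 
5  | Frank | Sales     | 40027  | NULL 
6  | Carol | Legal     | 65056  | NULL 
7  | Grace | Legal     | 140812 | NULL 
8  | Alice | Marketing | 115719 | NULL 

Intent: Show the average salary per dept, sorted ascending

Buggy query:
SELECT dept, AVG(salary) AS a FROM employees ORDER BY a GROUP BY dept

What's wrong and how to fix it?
Bug: GROUP BY must precede ORDER BY

Fix: Reorder: SELECT … FROM … GROUP BY … ORDER BY …

Corrected query:
SELECT dept, AVG(salary) AS a FROM employees GROUP BY dept ORDER BY a

Result:
dept      | a           
----------+-------------
Sales     | 85949       
Marketing | 94028.5     
Legal     | 98057.333333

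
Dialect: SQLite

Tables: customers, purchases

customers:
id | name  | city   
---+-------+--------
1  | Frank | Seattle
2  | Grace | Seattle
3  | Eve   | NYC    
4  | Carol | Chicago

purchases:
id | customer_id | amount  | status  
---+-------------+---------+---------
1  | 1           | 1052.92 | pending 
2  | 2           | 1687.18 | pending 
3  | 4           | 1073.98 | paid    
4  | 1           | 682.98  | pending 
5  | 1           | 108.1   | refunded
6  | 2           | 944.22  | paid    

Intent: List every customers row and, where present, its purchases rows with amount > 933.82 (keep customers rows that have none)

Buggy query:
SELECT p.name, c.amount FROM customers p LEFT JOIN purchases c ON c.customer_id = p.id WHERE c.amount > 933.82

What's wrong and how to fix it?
Bug: Filtering c.amount in WHERE discards the NULL rows produced by LEFT JOIN, turning it into an inner join

Fix: Put 'c.amount > 933.82' in the JOIN's ON clause instead of WHERE

Corrected query:
SELECT p.name, c.amount FROM customers p LEFT JOIN purchases c ON c.customer_id = p.id AND c.amount > 933.82

Result:
name  | amount 
------+--------
Frank | 1052.92
Grace | 944.22 
Grace | 1687.18
Eve   | NULL   
Carol | 1073.98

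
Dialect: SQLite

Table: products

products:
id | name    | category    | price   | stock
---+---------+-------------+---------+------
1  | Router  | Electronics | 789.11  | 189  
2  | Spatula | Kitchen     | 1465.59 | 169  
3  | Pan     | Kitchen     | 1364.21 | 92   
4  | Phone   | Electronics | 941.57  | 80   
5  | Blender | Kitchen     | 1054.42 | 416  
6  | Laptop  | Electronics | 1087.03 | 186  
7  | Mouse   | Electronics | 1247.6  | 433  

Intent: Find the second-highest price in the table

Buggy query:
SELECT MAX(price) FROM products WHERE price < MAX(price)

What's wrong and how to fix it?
Bug: MAX(price) on the right of the comparison is an aggregate-in-WHERE error

Fix: Compute the overall MAX in a subquery, then take MAX of rows below it

Corrected query:
SELECT MAX(price) FROM products WHERE price < (SELECT MAX(price) FROM products)

Result:
MAX(price)
----------
1364.21   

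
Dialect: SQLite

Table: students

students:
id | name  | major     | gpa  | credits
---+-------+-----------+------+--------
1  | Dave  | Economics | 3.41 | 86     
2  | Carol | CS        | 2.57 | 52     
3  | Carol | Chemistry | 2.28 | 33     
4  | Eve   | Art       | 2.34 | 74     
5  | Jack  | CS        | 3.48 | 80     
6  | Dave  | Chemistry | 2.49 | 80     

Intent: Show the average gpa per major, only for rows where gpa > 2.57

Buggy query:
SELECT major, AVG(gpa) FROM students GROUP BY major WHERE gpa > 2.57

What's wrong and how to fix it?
Bug: Row-level WHERE must come before GROUP BY in the clause order

Fix: Place WHERE between FROM and GROUP BY

Corrected query:
SELECT major, AVG(gpa) FROM students WHERE gpa > 2.57 GROUP BY major

Result:
major     | AVG(gpa)
----------+---------
CS        | 3.48    
Economics | 3.41    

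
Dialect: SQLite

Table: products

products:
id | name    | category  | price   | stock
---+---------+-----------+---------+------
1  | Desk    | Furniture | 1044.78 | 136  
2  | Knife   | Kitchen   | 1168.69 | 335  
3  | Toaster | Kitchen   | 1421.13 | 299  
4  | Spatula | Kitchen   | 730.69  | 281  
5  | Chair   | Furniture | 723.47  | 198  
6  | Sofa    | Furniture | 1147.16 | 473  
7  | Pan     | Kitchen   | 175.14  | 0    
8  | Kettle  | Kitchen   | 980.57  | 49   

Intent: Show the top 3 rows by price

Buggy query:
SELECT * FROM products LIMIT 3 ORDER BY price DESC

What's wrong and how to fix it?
Bug: LIMIT must come after ORDER BY

Fix: Sort with ORDER BY, then apply LIMIT

Corrected query:
SELECT * FROM products ORDER BY price DESC LIMIT 3

Result:
id | name    | category  | price   | stock
---+---------+-----------+---------+------
3  | Toaster | Kitchen   | 1421.13 | 299  
2  | Knife   | Kitchen   | 1168.69 | 335  
6  | Sofa    | Furniture | 1147.16 | 473  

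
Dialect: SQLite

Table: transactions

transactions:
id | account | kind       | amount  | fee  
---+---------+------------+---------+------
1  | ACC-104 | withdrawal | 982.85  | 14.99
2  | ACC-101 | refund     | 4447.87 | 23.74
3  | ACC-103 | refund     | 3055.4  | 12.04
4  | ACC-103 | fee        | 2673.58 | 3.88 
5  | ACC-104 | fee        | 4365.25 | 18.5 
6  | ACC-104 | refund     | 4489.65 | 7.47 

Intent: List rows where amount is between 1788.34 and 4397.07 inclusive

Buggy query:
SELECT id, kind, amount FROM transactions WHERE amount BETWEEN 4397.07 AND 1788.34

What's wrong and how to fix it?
Bug: The bounds are reversed; BETWEEN a AND b requires a <= b to match anything

Fix: Swap the bounds so the smaller value comes first

Corrected query:
SELECT id, kind, amount FROM transactions WHERE amount BETWEEN 1788.34 AND 4397.07

Result:
id | kind   | amount 
---+--------+--------
3  | refund | 3055.4 
4  | fee    | 2673.58
5  | fee    | 4365.25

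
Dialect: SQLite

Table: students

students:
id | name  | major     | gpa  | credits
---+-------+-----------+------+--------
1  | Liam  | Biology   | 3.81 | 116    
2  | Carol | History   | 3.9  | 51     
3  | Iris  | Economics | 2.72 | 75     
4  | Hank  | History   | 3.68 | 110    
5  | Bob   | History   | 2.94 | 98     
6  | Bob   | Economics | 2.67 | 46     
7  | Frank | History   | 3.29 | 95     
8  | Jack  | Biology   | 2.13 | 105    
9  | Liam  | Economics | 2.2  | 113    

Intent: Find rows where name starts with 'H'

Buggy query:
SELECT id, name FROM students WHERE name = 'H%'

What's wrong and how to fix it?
Bug: Wildcards only work with LIKE; '=' treats '%' as a literal character

Fix: Use LIKE for wildcard pattern matching

Corrected query:
SELECT id, name FROM students WHERE name LIKE 'H%'

Result:
id | name
---+-----
4  | Hank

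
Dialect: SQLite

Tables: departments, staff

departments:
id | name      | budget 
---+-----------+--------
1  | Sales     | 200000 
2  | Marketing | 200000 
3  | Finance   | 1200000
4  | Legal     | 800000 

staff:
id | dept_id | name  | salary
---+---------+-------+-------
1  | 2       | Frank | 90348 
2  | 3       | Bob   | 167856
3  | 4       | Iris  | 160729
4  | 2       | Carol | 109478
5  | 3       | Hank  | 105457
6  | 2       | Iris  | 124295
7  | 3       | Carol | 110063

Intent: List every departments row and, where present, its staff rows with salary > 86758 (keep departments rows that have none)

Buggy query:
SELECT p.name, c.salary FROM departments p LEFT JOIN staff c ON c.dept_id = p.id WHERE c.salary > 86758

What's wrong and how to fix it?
Bug: A WHERE condition on the right-hand table after LEFT JOIN drops unmatched parents

Fix: Move the right-table condition into the ON clause so unmatched parents are kept

Corrected query:
SELECT p.name, c.salary FROM departments p LEFT JOIN staff c ON c.dept_id = p.id AND c.salary > 86758

Result:
name      | salary
----------+-------
Sales     | NULL  
Marketing | 90348 
Marketing | 109478
Marketing | 124295
Finance   | 105457
Finance   | 110063
Finance   | 167856
Legal     | 160729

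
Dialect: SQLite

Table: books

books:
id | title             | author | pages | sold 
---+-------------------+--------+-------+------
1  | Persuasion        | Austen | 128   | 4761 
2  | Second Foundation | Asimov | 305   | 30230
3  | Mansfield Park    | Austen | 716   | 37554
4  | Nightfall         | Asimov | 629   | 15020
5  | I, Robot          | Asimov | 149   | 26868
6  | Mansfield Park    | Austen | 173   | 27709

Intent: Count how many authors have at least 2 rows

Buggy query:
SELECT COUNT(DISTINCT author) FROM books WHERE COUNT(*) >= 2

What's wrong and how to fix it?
Bug: COUNT(*) cannot appear in WHERE; the per-group count doesn't exist yet

Fix: Use a subquery that GROUPs and filters with HAVING, then count its rows

Corrected query:
SELECT COUNT(*) FROM (SELECT author FROM books GROUP BY author HAVING COUNT(*) >= 2)

Result:
COUNT(*)
--------
2       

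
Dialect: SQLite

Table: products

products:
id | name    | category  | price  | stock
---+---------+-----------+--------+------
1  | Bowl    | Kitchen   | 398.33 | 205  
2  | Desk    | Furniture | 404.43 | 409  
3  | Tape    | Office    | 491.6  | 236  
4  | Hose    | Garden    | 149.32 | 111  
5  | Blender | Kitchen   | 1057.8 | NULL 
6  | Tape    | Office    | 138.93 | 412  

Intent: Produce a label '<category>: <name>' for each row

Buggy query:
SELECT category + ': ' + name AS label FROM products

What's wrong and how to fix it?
Bug: '+' is numeric addition; on text columns SQLite converts them to 0 instead of concatenating

Fix: Use the || operator for string concatenation

Corrected query:
SELECT category || ': ' || name AS label FROM products

Result:
label           
----------------
Kitchen: Bowl   
Furniture: Desk 
Office: Tape    
Garden: Hose    
Kitchen: Blender
Office: Tape    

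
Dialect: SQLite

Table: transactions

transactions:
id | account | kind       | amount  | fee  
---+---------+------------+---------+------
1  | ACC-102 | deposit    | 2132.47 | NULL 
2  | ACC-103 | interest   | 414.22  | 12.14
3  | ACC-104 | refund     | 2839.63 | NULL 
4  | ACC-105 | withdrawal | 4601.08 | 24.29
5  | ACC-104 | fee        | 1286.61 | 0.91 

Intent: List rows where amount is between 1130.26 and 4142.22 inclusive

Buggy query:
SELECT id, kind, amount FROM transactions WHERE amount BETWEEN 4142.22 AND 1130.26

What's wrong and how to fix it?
Bug: The bounds are reversed; BETWEEN a AND b requires a <= b to match anything

Fix: Swap the bounds so the smaller value comes first

Corrected query:
SELECT id, kind, amount FROM transactions WHERE amount BETWEEN 1130.26 AND 4142.22

Result:
id | kind    | amount 
---+---------+--------
1  | deposit | 2132.47
3  | refund  | 2839.63
5  | fee     | 1286.61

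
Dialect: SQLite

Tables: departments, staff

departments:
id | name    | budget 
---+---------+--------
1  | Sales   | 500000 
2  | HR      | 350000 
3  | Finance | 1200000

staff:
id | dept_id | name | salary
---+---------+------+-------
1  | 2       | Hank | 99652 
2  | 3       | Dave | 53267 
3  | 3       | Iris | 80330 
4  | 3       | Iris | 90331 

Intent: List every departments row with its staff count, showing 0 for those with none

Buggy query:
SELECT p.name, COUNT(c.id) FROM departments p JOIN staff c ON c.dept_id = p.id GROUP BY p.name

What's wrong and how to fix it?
Bug: INNER JOIN drops departments rows that have no matching staff rows

Fix: Use LEFT JOIN so parents without children still appear (COUNT(c.id) gives 0)

Corrected query:
SELECT p.name, COUNT(c.id) FROM departments p LEFT JOIN staff c ON c.dept_id = p.id GROUP BY p.name

Result:
name    | COUNT(c.id)
--------+------------
Finance | 3          
HR      | 1          
Sales   | 0          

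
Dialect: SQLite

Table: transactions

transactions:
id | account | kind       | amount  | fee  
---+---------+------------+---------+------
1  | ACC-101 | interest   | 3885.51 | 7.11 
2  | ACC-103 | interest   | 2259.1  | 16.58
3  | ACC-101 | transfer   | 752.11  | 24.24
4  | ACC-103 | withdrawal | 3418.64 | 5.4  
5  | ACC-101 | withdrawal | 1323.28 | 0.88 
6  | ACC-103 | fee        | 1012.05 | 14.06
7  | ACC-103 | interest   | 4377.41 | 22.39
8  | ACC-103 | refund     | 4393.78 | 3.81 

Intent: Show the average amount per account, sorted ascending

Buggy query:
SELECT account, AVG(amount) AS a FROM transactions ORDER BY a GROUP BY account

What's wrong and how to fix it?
Bug: ORDER BY appears before GROUP BY; SQL clause order requires GROUP BY first

Fix: Reorder: SELECT … FROM … GROUP BY … ORDER BY …

Corrected query:
SELECT account, AVG(amount) AS a FROM transactions GROUP BY account ORDER BY a

Result:
account | a          
--------+------------
ACC-101 | 1986.966667
ACC-103 | 3092.196   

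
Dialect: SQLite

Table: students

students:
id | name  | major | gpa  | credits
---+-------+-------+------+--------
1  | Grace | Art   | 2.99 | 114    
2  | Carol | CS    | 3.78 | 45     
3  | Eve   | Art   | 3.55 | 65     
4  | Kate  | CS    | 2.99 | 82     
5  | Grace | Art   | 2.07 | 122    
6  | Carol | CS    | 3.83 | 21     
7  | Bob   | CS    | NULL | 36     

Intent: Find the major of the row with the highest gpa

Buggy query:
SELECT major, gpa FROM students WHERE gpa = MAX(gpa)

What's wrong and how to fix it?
Bug: WHERE is evaluated per row; an aggregate over the whole table isn't defined there

Fix: Use a subquery: WHERE gpa = (SELECT MAX(gpa) FROM students)

Corrected query:
SELECT major, gpa FROM students WHERE gpa = (SELECT MAX(gpa) FROM students)

Result:
major | gpa 
------+-----
CS    | 3.83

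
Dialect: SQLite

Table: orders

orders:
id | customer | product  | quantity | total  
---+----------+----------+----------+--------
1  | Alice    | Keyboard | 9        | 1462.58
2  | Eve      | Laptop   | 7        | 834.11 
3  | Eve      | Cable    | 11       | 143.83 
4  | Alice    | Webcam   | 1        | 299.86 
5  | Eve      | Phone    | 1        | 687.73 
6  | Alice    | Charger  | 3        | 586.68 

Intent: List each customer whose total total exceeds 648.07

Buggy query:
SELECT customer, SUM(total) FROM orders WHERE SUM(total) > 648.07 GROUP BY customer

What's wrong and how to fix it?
Bug: Aggregate functions cannot appear in a WHERE clause

Fix: Use HAVING (which filters groups after aggregation) instead of WHERE

Corrected query:
SELECT customer, SUM(total) FROM orders GROUP BY customer HAVING SUM(total) > 648.07

Result:
customer | SUM(total)
---------+-----------
Alice    | 2349.12   
Eve      | 1665.67   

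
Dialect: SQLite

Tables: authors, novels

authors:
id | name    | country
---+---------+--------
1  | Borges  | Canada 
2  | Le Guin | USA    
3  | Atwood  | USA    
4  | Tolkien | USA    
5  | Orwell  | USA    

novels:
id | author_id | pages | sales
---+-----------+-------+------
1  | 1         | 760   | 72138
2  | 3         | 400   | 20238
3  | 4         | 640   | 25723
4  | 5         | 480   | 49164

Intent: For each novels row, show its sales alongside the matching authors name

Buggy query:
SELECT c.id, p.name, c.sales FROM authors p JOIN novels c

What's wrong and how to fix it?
Bug: JOIN with no ON clause produces a cartesian product; every novels row pairs with every authors row

Fix: Specify the join condition linking the foreign key to the parent id

Corrected query:
SELECT c.id, p.name, c.sales FROM authors p JOIN novels c ON c.author_id = p.id

Result:
id | name    | sales
---+---------+------
1  | Borges  | 72138
2  | Atwood  | 20238
3  | Tolkien | 25723
4  | Orwell  | 49164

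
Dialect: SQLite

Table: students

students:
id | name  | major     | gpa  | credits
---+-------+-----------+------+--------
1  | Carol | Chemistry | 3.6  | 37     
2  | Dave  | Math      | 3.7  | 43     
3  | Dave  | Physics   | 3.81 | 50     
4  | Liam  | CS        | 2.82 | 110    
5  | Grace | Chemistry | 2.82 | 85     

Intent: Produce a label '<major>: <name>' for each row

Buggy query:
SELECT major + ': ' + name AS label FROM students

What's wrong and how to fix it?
Bug: SQLite uses || for string concatenation; + coerces text to numbers (yielding 0)

Fix: Use the || operator for string concatenation

Corrected query:
SELECT major || ': ' || name AS label FROM students

Result:
label           
----------------
Chemistry: Carol
Math: Dave      
Physics: Dave   
CS: Liam        
Chemistry: Grace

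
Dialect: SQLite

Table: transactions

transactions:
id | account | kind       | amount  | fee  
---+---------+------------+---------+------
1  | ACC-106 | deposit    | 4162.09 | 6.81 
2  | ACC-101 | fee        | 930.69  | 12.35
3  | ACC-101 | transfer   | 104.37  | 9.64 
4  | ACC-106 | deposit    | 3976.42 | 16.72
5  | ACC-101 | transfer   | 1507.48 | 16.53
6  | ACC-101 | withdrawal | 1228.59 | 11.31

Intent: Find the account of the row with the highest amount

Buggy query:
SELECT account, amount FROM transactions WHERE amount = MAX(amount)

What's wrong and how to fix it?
Bug: MAX(amount) is an aggregate and cannot be used directly in WHERE

Fix: Use a subquery: WHERE amount = (SELECT MAX(amount) FROM transactions)

Corrected query:
SELECT account, amount FROM transactions WHERE amount = (SELECT MAX(amount) FROM transactions)

Result:
account | amount 
--------+--------
ACC-106 | 4162.09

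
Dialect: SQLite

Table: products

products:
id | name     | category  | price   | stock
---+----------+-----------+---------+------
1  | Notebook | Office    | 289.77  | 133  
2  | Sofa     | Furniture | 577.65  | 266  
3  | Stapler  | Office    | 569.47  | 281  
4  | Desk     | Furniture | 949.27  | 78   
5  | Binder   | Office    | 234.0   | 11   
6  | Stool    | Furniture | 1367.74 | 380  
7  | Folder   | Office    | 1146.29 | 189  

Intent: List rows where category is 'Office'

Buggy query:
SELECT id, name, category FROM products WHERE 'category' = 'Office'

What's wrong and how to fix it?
Bug: Single quotes denote string literals in SQL; the column name is being compared as a constant string

Fix: Reference the column as category without single quotes

Corrected query:
SELECT id, name, category FROM products WHERE category = 'Office'

Result:
id | name     | category
---+----------+---------
1  | Notebook | Office  
3  | Stapler  | Office  
5  | Binder   | Office  
7  | Folder   | Office  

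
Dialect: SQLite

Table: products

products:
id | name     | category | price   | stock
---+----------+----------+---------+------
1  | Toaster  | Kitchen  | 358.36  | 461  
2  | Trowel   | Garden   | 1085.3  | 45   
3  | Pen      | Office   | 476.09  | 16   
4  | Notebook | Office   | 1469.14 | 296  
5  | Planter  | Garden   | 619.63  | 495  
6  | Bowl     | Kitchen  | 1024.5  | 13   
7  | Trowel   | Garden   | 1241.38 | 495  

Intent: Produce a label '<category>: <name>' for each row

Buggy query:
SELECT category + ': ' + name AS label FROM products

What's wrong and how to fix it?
Bug: '+' is numeric addition; on text columns SQLite converts them to 0 instead of concatenating

Fix: Use the || operator for string concatenation

Corrected query:
SELECT category || ': ' || name AS label FROM products

Result:
label           
----------------
Kitchen: Toaster
Garden: Trowel  
Office: Pen     
Office: Notebook
Garden: Planter 
Kitchen: Bowl   
Garden: Trowel  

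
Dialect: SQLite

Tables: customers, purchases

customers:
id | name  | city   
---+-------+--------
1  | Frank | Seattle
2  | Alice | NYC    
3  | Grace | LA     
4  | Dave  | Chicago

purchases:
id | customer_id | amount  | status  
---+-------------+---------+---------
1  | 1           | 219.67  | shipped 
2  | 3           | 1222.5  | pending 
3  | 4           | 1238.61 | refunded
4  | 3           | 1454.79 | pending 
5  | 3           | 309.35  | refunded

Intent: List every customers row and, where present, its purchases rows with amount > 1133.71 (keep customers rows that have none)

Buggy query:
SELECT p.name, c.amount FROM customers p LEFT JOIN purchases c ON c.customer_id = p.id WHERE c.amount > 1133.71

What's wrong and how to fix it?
Bug: Filtering c.amount in WHERE discards the NULL rows produced by LEFT JOIN, turning it into an inner join

Fix: Move the right-table condition into the ON clause so unmatched parents are kept

Corrected query:
SELECT p.name, c.amount FROM customers p LEFT JOIN purchases c ON c.customer_id = p.id AND c.amount > 1133.71

Result:
name  | amount 
------+--------
Frank | NULL   
Alice | NULL   
Grace | 1222.5 
Grace | 1454.79
Dave  | 1238.61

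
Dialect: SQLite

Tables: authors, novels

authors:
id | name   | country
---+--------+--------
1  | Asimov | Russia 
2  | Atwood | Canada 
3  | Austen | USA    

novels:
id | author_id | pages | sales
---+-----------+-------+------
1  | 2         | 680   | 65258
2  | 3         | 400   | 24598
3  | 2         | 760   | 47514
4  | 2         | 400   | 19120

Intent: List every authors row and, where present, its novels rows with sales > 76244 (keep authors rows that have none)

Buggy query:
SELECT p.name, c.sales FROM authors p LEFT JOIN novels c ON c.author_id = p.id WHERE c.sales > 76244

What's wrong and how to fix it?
Bug: A WHERE condition on the right-hand table after LEFT JOIN drops unmatched parents

Fix: Move the right-table condition into the ON clause so unmatched parents are kept

Corrected query:
SELECT p.name, c.sales FROM authors p LEFT JOIN novels c ON c.author_id = p.id AND c.sales > 76244

Result:
name   | sales
-------+------
Asimov | NULL 
Atwood | NULL 
Austen | NULL 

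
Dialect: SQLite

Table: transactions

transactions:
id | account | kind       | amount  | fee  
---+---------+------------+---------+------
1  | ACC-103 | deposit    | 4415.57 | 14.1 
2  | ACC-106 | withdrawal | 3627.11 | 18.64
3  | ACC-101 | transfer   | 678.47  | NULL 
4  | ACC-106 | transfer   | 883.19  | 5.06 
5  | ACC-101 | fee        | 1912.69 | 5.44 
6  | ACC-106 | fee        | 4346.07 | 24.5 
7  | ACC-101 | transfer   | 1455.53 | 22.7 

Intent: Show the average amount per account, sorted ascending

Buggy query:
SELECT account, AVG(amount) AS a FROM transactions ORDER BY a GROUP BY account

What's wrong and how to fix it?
Bug: GROUP BY must precede ORDER BY

Fix: Reorder: SELECT … FROM … GROUP BY … ORDER BY …

Corrected query:
SELECT account, AVG(amount) AS a FROM transactions GROUP BY account ORDER BY a

Result:
account | a          
--------+------------
ACC-101 | 1348.896667
ACC-106 | 2952.123333
ACC-103 | 4415.57    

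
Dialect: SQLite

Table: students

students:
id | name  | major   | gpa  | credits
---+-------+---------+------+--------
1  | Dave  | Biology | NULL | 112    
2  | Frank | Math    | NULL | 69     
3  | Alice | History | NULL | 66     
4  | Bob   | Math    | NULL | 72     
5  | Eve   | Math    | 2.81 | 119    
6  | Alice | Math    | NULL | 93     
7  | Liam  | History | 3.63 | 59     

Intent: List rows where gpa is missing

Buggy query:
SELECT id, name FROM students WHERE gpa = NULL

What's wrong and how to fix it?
Bug: '= NULL' is always unknown in SQL three-valued logic, so no rows match

Fix: Replace '= NULL' with 'IS NULL'

Corrected query:
SELECT id, name FROM students WHERE gpa IS NULL

Result:
id | name 
---+------
1  | Dave 
2  | Frank
3  | Alice
4  | Bob  
6  | Alice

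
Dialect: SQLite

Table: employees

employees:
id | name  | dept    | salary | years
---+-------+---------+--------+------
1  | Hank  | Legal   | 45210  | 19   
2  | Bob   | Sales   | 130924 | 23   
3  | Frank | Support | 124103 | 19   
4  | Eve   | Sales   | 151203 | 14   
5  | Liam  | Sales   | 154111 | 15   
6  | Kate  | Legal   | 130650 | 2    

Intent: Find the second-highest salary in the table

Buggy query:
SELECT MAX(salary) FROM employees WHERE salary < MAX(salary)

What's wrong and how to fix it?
Bug: The inner MAX is an aggregate inside WHERE, which is not allowed

Fix: Compute the overall MAX in a subquery, then take MAX of rows below it

Corrected query:
SELECT MAX(salary) FROM employees WHERE salary < (SELECT MAX(salary) FROM employees)

Result:
MAX(salary)
-----------
151203     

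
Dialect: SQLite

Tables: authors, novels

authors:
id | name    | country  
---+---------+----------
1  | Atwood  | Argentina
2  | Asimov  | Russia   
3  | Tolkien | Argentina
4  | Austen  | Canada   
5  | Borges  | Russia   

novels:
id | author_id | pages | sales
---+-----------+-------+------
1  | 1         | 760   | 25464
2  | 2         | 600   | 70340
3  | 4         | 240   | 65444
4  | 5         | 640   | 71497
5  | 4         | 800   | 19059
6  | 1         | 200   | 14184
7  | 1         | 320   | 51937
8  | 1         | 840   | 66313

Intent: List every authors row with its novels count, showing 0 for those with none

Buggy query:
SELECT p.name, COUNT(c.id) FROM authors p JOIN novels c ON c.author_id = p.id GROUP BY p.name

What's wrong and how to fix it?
Bug: INNER JOIN drops authors rows that have no matching novels rows

Fix: Use LEFT JOIN so parents without children still appear (COUNT(c.id) gives 0)

Corrected query:
SELECT p.name, COUNT(c.id) FROM authors p LEFT JOIN novels c ON c.author_id = p.id GROUP BY p.name

Result:
name    | COUNT(c.id)
--------+------------
Asimov  | 1          
Atwood  | 4          
Austen  | 2          
Borges  | 1          
Tolkien | 0          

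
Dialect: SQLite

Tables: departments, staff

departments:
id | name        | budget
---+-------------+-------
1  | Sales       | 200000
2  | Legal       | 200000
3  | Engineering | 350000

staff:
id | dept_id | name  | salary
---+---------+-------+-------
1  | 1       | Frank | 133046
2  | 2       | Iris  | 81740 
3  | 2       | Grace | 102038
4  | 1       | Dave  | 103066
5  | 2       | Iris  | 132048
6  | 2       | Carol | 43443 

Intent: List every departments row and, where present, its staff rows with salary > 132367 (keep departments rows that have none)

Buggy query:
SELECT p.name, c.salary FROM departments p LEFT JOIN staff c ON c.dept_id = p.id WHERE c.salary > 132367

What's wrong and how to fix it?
Bug: A WHERE condition on the right-hand table after LEFT JOIN drops unmatched parents

Fix: Move the right-table condition into the ON clause so unmatched parents are kept

Corrected query:
SELECT p.name, c.salary FROM departments p LEFT JOIN staff c ON c.dept_id = p.id AND c.salary > 132367

Result:
name        | salary
------------+-------
Sales       | 133046
Legal       | NULL  
Engineering | NULL  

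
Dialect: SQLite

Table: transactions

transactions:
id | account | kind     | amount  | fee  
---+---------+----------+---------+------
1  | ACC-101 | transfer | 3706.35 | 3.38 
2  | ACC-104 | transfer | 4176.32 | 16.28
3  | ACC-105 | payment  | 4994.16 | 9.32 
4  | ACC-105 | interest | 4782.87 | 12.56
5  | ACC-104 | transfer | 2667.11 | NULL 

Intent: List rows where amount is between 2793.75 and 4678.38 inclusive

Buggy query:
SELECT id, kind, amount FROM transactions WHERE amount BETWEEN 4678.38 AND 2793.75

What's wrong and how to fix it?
Bug: BETWEEN expects the lower bound first; with 4678.38 AND 2793.75 the range is empty

Fix: Swap the bounds so the smaller value comes first

Corrected query:
SELECT id, kind, amount FROM transactions WHERE amount BETWEEN 2793.75 AND 4678.38

Result:
id | kind     | amount 
---+----------+--------
1  | transfer | 3706.35
2  | transfer | 4176.32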